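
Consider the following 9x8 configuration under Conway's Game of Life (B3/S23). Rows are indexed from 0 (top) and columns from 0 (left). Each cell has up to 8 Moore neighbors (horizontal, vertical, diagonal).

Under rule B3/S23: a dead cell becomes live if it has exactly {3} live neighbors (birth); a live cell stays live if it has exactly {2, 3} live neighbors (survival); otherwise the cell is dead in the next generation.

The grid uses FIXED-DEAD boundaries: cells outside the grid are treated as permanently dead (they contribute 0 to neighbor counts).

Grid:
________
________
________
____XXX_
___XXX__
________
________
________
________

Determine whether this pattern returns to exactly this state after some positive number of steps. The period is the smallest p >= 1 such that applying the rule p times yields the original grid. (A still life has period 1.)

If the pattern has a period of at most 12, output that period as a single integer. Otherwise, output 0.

Simulating and comparing each generation to the original:
Gen 0 (original, given above): 6 live cells
Gen 1: 6 live cells, differs from original
Gen 2: 6 live cells, MATCHES original -> period = 2

Answer: 2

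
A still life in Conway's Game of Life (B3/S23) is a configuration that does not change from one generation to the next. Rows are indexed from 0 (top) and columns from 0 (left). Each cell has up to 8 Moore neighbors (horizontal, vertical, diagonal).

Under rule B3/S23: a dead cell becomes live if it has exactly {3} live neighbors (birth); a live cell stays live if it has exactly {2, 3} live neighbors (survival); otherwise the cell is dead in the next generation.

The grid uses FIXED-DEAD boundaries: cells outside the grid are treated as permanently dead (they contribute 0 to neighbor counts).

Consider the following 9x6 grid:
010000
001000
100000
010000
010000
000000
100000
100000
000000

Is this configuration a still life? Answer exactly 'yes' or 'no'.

Answer: no

Derivation:
Compute generation 1 and compare to generation 0 (given above):
Generation 1:
000000
010000
010000
110000
000000
000000
000000
000000
000000
Cell (0,1) differs: gen0=1 vs gen1=0 -> NOT a still life.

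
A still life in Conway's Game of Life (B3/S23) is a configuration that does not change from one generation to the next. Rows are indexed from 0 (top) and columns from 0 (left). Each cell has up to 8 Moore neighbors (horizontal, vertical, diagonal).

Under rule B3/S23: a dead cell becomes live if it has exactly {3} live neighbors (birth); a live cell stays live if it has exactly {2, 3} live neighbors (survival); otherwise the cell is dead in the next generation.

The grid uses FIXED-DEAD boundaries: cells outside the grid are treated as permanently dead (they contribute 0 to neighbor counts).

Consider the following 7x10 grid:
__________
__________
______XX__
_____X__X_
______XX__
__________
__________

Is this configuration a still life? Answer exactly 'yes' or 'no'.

Answer: yes

Derivation:
Compute generation 1 and compare to generation 0 (given above):
Generation 1:
__________
__________
______XX__
_____X__X_
______XX__
__________
__________
The grids are IDENTICAL -> still life.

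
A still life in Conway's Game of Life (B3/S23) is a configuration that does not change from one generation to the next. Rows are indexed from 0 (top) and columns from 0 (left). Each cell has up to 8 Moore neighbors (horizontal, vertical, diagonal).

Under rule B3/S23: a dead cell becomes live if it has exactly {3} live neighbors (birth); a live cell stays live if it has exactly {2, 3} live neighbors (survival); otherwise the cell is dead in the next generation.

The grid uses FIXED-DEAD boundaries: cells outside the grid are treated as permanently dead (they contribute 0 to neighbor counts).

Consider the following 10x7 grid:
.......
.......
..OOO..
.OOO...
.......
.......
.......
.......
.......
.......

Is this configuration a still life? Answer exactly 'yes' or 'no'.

Answer: no

Derivation:
Compute generation 1 and compare to generation 0 (given above):
Generation 1:
.......
...O...
.O..O..
.O..O..
..O....
.......
.......
.......
.......
.......
Cell (1,3) differs: gen0=0 vs gen1=1 -> NOT a still life.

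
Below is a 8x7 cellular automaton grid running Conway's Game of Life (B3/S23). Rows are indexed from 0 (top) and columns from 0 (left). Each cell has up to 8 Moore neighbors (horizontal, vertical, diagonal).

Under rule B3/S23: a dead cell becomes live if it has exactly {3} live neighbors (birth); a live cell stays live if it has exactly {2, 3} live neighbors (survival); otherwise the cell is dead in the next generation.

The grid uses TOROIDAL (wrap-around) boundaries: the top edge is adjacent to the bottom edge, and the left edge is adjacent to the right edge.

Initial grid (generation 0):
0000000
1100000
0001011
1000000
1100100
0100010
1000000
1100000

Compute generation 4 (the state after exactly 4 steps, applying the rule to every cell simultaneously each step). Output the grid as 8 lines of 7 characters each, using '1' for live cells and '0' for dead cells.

Answer: 0110010
0110011
0000001
0000000
0110000
1110000
0000011
0110100

Derivation:
Simulating step by step:
Generation 0 (given above): 14 live cells
Generation 1: 17 live cells
0000000
1000001
0100001
1100110
1100001
0100001
1000001
1100000
Generation 2: 14 live cells
0100001
1000001
0100000
0010010
0010000
0100010
0000001
1100001
Generation 3: 17 live cells
0100010
0100001
1100001
0110000
0110000
0000000
0100011
0100011
Generation 4: 18 live cells
(generation 4 grid is the final answer)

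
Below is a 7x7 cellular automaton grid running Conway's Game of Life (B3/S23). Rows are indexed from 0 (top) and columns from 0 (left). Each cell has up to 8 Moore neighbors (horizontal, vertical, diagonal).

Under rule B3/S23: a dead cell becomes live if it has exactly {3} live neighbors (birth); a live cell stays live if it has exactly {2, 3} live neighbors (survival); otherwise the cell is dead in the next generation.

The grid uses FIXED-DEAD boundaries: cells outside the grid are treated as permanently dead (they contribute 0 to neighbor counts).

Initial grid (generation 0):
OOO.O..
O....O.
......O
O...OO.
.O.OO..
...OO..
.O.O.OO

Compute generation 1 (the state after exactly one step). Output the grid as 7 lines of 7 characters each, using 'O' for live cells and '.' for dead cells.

Answer: OO.....
O....O.
....O.O
...OOO.
..O....
.......
..OO.O.

Derivation:
Simulating step by step:
Generation 0 (given above): 19 live cells
Generation 1: 13 live cells
(generation 1 grid is the final answer)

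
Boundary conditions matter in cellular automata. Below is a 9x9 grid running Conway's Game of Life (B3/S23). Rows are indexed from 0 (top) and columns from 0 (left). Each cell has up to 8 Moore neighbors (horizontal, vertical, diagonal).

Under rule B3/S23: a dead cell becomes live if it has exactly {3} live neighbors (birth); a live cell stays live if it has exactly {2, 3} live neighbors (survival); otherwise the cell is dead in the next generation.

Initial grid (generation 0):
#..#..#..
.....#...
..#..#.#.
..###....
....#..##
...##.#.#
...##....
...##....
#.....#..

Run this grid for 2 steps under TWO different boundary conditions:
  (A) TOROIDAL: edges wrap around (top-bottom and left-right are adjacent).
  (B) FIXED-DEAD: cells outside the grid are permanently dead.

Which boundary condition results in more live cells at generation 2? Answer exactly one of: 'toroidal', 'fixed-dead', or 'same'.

Answer: toroidal

Derivation:
Under TOROIDAL boundary, generation 2:
...#..#..
....#....
.........
.##.#...#
#..#.#...
.......##
...##....
..#..#...
...#.....
Population = 17

Under FIXED-DEAD boundary, generation 2:
.........
....###..
.........
.##.#...#
...#.#...
.......##
...##....
...##....
....#....
Population = 16

Comparison: toroidal=17, fixed-dead=16 -> toroidal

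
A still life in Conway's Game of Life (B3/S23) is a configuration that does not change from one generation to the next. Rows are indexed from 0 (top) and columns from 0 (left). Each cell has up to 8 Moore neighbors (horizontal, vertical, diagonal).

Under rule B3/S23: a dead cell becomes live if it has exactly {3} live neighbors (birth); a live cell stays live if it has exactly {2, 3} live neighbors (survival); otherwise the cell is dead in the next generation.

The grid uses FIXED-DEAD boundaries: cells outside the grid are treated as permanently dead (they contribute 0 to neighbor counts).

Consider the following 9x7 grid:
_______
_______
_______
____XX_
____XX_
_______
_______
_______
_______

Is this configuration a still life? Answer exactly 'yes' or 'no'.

Answer: yes

Derivation:
Compute generation 1 and compare to generation 0 (given above):
Generation 1:
_______
_______
_______
____XX_
____XX_
_______
_______
_______
_______
The grids are IDENTICAL -> still life.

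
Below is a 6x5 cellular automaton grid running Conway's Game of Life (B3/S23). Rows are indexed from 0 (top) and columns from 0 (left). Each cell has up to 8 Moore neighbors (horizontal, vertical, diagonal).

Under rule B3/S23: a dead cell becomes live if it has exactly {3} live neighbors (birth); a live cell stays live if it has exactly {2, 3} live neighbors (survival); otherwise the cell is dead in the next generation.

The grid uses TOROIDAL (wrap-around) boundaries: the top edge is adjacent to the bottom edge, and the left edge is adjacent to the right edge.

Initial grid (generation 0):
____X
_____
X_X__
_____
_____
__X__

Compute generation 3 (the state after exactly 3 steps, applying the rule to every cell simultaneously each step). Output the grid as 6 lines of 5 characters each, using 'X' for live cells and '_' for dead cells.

Answer: _____
_____
_____
_____
_____
_____

Derivation:
Simulating step by step:
Generation 0 (given above): 4 live cells
Generation 1: 0 live cells
_____
_____
_____
_____
_____
_____
Generation 2: 0 live cells
_____
_____
_____
_____
_____
_____
Generation 3: 0 live cells
(generation 3 grid is the final answer)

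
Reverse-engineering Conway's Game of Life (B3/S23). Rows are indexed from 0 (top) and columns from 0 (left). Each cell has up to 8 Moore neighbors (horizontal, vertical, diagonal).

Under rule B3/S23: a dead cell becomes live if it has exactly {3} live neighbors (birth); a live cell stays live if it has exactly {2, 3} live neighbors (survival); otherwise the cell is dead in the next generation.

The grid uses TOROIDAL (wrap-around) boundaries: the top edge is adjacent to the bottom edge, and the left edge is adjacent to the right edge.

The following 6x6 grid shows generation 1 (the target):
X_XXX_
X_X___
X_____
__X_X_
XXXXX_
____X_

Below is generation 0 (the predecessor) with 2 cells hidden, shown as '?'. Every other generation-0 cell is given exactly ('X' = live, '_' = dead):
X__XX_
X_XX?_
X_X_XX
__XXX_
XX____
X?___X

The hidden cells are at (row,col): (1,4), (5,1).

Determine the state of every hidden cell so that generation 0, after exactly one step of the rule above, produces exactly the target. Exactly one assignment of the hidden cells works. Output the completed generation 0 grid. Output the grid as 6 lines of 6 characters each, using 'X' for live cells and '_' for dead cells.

Answer: X__XX_
X_XX__
X_X_XX
__XXX_
XX____
X____X

Derivation:
Hidden generation-0 cells (in order): (1,4), (5,1).
A hidden cell only influences target cells in its own 3x3 neighborhood. Try each of the 2^2 = 4 assignments, step the completed generation 0 forward once under B3/S23, and compare with the target:
  (1,4)=_ (5,1)=_ -> step reproduces the target at every cell -> ACCEPT
  (1,4)=_ (5,1)=X -> step gives (0,0)='_' but target has 'X' -> reject
  (1,4)=X (5,1)=_ -> step gives (0,3)='_' but target has 'X' -> reject
  (1,4)=X (5,1)=X -> step gives (0,0)='_' but target has 'X' -> reject
Unique solution: (1,4)=dead, (5,1)=dead.
Check: live-neighbor counts of every cell in the completed generation 0:
343335
353556
254744
453435
333334
442234
Applying B3/S23 to generation 0 with these counts gives:
X_XXX_
X_X___
X_____
__X_X_
XXXXX_
____X_
which matches the target exactly.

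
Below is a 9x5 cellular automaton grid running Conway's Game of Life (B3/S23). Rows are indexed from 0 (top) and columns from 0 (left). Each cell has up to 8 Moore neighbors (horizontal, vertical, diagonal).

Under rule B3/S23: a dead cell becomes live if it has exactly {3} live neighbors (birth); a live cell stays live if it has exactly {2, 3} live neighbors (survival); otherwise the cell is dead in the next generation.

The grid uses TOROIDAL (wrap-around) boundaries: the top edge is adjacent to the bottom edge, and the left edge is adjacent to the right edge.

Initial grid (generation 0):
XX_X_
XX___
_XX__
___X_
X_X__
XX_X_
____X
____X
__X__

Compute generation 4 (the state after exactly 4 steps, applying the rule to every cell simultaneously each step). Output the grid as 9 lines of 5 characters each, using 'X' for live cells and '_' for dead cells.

Simulating step by step:
Generation 0 (given above): 16 live cells
Generation 1: 22 live cells
X___X
____X
XXX__
___X_
X_XX_
XXXX_
___XX
___X_
XXXXX
Generation 2: 17 live cells
__X__
___XX
XXXXX
X__X_
X____
X____
XX___
_X___
_XX__
Generation 3: 12 live cells
_XX__
_____
_X___
___X_
XX___
X___X
XX___
_____
_XX__
Generation 4: 17 live cells
(generation 4 grid is the final answer)

Answer: _XX__
_XX__
_____
XXX__
XX___
____X
XX__X
X_X__
_XX__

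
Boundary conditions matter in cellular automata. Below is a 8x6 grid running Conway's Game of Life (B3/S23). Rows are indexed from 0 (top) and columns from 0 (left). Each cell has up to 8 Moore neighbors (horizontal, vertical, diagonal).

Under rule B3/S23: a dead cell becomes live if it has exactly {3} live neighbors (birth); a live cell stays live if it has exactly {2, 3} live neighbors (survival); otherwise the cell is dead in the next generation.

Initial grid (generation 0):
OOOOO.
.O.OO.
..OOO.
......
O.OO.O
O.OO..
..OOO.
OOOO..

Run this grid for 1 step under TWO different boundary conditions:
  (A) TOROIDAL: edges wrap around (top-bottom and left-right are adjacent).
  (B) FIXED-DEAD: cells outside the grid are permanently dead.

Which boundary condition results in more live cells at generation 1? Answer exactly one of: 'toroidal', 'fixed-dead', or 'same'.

Under TOROIDAL boundary, generation 1:
......
O.....
..O.O.
.O...O
O.OOOO
O.....
O...OO
O.....
Population = 15

Under FIXED-DEAD boundary, generation 1:
OO..O.
O....O
..O.O.
.O....
..OOO.
......
O...O.
.O..O.
Population = 15

Comparison: toroidal=15, fixed-dead=15 -> same

Answer: same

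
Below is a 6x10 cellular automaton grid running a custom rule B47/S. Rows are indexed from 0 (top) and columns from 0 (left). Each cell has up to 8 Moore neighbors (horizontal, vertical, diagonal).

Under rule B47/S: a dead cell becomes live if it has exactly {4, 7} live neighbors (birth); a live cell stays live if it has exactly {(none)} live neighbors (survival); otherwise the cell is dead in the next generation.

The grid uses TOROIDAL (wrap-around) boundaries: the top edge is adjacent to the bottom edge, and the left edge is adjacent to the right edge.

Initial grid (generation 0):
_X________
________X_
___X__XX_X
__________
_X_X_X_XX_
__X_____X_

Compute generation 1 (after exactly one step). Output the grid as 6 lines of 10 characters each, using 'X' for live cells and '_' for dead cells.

Simulating step by step:
Generation 0 (given above): 13 live cells
Generation 1: 3 live cells
(generation 1 grid is the final answer)

Answer: __________
__________
__________
______XXX_
__________
__________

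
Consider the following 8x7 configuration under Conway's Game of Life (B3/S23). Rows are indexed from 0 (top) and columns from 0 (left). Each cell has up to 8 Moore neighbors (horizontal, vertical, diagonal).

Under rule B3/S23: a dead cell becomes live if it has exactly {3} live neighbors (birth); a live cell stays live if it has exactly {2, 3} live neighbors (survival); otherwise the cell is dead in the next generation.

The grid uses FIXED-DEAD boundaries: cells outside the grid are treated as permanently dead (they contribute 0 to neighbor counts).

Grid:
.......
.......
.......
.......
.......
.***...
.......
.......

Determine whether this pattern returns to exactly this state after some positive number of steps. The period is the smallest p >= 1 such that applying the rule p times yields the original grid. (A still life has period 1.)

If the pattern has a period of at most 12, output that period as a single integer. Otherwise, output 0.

Answer: 2

Derivation:
Simulating and comparing each generation to the original:
Gen 0 (original, given above): 3 live cells
Gen 1: 3 live cells, differs from original
Gen 2: 3 live cells, MATCHES original -> period = 2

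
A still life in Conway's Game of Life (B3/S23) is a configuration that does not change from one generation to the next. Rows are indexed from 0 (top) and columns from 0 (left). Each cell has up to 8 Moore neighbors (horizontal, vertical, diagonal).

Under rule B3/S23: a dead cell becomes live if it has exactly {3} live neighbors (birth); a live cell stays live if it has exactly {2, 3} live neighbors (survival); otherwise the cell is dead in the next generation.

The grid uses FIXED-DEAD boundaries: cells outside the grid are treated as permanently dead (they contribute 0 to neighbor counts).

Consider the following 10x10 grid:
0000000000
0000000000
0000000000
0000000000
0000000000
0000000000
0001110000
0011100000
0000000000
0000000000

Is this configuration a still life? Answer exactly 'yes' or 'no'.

Answer: no

Derivation:
Compute generation 1 and compare to generation 0 (given above):
Generation 1:
0000000000
0000000000
0000000000
0000000000
0000000000
0000100000
0010010000
0010010000
0001000000
0000000000
Cell (5,4) differs: gen0=0 vs gen1=1 -> NOT a still life.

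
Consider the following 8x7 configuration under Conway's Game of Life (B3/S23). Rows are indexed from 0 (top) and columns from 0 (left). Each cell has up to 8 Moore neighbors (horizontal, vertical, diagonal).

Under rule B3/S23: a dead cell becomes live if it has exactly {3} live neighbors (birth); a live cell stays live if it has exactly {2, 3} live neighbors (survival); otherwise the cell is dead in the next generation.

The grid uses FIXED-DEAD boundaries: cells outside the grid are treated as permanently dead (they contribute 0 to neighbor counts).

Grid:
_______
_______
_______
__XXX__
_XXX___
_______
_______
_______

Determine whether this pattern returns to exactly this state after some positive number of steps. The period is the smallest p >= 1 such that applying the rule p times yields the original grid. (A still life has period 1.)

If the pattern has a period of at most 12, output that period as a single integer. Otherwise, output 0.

Answer: 2

Derivation:
Simulating and comparing each generation to the original:
Gen 0 (original, given above): 6 live cells
Gen 1: 6 live cells, differs from original
Gen 2: 6 live cells, MATCHES original -> period = 2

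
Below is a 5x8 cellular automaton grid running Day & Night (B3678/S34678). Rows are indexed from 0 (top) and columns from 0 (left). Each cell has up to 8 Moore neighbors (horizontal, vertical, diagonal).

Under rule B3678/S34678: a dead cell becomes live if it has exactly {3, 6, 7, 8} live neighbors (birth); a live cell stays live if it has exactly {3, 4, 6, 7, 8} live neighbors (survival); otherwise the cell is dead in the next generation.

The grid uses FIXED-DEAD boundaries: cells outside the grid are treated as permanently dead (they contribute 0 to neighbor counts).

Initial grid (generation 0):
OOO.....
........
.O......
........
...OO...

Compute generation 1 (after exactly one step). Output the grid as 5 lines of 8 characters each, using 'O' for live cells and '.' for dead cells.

Simulating step by step:
Generation 0 (given above): 6 live cells
Generation 1: 2 live cells
(generation 1 grid is the final answer)

Answer: ........
O.O.....
........
........
........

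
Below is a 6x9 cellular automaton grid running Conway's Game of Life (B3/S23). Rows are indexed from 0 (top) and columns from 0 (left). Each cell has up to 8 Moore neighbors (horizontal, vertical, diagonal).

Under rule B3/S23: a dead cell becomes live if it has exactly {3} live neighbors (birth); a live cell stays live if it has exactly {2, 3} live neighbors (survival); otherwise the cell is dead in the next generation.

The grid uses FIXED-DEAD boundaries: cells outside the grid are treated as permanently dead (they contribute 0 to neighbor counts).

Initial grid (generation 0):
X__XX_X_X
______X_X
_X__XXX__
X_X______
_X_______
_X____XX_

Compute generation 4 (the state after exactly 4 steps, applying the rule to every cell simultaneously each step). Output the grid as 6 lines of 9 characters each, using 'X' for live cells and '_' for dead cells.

Answer: ____XX___
__XX__X__
_XX______
X_X_X_X__
X_XX_X___
_X_______

Derivation:
Simulating step by step:
Generation 0 (given above): 17 live cells
Generation 1: 13 live cells
_____X___
___X__X__
_X___XXX_
X_X__X___
XXX______
_________
Generation 2: 13 live cells
_________
____X__X_
_XX_XX_X_
X_X__X___
X_X______
_X_______
Generation 3: 16 live cells
_________
___XXXX__
_XX_XX___
X_X_XXX__
X_X______
_X_______
Generation 4: 16 live cells
(generation 4 grid is the final answer)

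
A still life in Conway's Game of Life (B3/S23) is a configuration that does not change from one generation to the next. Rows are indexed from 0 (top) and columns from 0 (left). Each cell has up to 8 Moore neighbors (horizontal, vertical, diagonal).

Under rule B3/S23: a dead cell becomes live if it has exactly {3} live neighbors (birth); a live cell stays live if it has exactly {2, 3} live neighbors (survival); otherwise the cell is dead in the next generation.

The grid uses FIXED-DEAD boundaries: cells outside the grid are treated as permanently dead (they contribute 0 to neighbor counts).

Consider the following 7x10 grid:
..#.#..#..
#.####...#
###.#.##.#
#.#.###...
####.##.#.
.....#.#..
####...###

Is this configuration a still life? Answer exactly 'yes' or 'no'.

Answer: no

Derivation:
Compute generation 1 and compare to generation 0 (given above):
Generation 1:
.##.##....
#......#..
#......##.
........#.
#.##......
.....#...#
.##...###.
Cell (0,1) differs: gen0=0 vs gen1=1 -> NOT a still life.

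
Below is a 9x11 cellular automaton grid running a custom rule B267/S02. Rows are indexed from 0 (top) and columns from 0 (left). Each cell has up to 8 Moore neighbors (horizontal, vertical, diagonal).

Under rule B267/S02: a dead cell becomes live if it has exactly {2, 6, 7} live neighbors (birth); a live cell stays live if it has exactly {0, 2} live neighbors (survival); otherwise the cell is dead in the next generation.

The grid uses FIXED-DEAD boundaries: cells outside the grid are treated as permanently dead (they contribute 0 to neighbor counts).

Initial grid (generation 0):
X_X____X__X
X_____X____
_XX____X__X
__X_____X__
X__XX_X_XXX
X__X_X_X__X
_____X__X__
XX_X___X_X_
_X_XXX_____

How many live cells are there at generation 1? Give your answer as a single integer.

Simulating step by step:
Generation 0 (given above): 35 live cells
Generation 1: 36 live cells
__X___X___X
X__X__X_XXX
X_XX__XXXXX
X___XXX____
______X___X
_XXX______X
___X______X
XX_X_______
_X_X__X_X__
Population at generation 1: 36

Answer: 36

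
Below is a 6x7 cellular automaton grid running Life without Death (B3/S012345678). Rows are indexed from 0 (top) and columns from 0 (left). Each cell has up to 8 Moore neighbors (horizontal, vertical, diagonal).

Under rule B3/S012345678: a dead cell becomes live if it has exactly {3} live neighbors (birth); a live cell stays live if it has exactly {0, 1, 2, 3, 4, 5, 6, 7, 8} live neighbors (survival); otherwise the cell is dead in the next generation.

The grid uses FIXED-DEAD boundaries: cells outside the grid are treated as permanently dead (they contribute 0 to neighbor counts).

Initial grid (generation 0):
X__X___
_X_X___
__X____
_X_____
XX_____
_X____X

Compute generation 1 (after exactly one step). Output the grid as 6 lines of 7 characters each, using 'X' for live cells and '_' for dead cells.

Answer: X_XX___
_X_X___
_XX____
XXX____
XXX____
XX____X

Derivation:
Simulating step by step:
Generation 0 (given above): 10 live cells
Generation 1: 16 live cells
(generation 1 grid is the final answer)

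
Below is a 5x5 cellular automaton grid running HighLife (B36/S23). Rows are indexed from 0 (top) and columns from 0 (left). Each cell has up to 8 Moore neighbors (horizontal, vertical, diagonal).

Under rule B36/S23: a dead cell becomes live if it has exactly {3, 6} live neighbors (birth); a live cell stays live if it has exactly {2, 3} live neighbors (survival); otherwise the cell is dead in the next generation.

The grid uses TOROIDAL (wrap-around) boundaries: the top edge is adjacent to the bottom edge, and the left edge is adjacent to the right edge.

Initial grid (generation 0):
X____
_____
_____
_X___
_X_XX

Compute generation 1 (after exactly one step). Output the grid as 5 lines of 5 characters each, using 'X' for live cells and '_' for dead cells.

Answer: X___X
_____
_____
X_X__
_XX_X

Derivation:
Simulating step by step:
Generation 0 (given above): 5 live cells
Generation 1: 7 live cells
(generation 1 grid is the final answer)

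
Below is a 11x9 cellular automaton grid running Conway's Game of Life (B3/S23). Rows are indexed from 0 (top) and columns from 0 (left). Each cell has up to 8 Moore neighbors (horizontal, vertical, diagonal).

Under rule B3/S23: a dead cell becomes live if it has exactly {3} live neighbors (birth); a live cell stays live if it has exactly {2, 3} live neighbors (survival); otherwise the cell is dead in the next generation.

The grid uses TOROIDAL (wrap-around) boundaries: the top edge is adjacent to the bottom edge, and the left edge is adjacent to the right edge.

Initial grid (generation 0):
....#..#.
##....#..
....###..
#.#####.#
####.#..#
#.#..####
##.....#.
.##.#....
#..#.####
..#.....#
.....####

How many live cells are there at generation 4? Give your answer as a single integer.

Answer: 20

Derivation:
Simulating step by step:
Generation 0 (given above): 45 live cells
Generation 1: 28 live cells
#........
....#.##.
..#.....#
........#
.........
...###...
...#.#.#.
..####...
#..######
....#....
.....##.#
Generation 2: 16 live cells
........#
.......##
........#
.........
....#....
...#.##..
.........
..#......
..#...###
#..#.....
.....#...
Generation 3: 20 live cells
.......##
#......##
.......##
.........
....##...
....##...
.........
.......#.
.###...##
......###
.........
Generation 4: 20 live cells
#......#.
#.....#..
#......#.
.........
....##...
....##...
.........
..#....##
#.#......
#.#...#.#
......#..
Population at generation 4: 20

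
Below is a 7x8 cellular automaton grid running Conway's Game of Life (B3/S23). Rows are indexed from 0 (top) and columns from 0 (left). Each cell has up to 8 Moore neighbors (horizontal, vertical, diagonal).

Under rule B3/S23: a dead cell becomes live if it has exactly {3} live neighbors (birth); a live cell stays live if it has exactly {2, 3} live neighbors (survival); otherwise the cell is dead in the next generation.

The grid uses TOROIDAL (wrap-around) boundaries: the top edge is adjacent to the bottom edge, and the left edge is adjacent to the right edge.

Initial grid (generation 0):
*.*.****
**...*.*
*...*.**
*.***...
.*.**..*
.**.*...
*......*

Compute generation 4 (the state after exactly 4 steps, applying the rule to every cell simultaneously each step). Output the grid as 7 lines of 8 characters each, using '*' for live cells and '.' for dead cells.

Answer: .**.**..
.....*..
.....*..
.*.***..
***..**.
*.*....*
.***.*..

Derivation:
Simulating step by step:
Generation 0 (given above): 27 live cells
Generation 1: 15 live cells
....**..
...*....
..*.*.*.
..*...*.
.....*..
.**.*..*
..*.*...
Generation 2: 19 live cells
....**..
...*....
..*..*..
...*..*.
.***.**.
.**.**..
.**.*...
Generation 3: 17 live cells
..*.**..
...*.*..
..***...
.*.*..*.
.*....*.
*.....*.
.**.....
Generation 4: 22 live cells
(generation 4 grid is the final answer)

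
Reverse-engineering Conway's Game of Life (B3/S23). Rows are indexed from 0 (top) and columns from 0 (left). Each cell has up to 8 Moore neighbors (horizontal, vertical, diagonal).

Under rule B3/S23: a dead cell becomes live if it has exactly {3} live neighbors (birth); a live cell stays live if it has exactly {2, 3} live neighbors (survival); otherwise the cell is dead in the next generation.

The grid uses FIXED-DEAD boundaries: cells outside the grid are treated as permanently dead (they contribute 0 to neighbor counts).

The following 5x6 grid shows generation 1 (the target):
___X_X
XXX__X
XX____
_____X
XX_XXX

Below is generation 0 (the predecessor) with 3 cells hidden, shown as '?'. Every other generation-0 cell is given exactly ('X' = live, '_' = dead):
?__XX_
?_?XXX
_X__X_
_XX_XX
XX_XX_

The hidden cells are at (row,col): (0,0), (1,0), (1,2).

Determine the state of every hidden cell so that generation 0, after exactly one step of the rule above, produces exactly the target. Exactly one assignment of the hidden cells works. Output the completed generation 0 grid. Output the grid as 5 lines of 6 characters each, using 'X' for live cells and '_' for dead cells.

Answer: X__XX_
X__XXX
_X__X_
_XX_XX
XX_XX_

Derivation:
Hidden generation-0 cells (in order): (0,0), (1,0), (1,2).
A hidden cell only influences target cells in its own 3x3 neighborhood. Try each of the 2^3 = 8 assignments, step the completed generation 0 forward once under B3/S23, and compare with the target:
  (0,0)=_ (1,0)=_ (1,2)=_ -> step gives (1,0)='_' but target has 'X' -> reject
  (0,0)=_ (1,0)=_ (1,2)=X -> step gives (0,2)='X' but target has '_' -> reject
  (0,0)=_ (1,0)=X (1,2)=_ -> step gives (1,0)='_' but target has 'X' -> reject
  (0,0)=_ (1,0)=X (1,2)=X -> step gives (0,2)='X' but target has '_' -> reject
  (0,0)=X (1,0)=_ (1,2)=_ -> step gives (1,0)='_' but target has 'X' -> reject
  (0,0)=X (1,0)=_ (1,2)=X -> step gives (0,2)='X' but target has '_' -> reject
  (0,0)=X (1,0)=X (1,2)=_ -> step reproduces the target at every cell -> ACCEPT
  (0,0)=X (1,0)=X (1,2)=X -> step gives (0,1)='X' but target has '_' -> reject
Unique solution: (0,0)=live, (1,0)=live, (1,2)=dead.
Check: live-neighbor counts of every cell in the completed generation 0:
122343
233453
334555
444543
234333
Applying B3/S23 to generation 0 with these counts gives:
___X_X
XXX__X
XX____
_____X
XX_XXX
which matches the target exactly.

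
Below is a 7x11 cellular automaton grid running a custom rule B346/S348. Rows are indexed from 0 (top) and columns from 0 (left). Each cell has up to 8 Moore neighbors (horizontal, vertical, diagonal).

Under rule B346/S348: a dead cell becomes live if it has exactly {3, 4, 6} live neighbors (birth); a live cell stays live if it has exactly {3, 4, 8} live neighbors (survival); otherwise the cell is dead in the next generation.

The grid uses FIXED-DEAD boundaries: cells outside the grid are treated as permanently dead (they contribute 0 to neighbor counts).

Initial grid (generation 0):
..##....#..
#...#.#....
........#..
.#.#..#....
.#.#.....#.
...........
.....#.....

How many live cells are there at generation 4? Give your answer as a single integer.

Answer: 0

Derivation:
Simulating step by step:
Generation 0 (given above): 14 live cells
Generation 1: 6 live cells
...........
...#...#...
.....#.#...
..#........
..#........
...........
...........
Generation 2: 2 live cells
...........
......#....
......#....
...........
...........
...........
...........
Generation 3: 0 live cells
...........
...........
...........
...........
...........
...........
...........
Generation 4: 0 live cells
...........
...........
...........
...........
...........
...........
...........
Population at generation 4: 0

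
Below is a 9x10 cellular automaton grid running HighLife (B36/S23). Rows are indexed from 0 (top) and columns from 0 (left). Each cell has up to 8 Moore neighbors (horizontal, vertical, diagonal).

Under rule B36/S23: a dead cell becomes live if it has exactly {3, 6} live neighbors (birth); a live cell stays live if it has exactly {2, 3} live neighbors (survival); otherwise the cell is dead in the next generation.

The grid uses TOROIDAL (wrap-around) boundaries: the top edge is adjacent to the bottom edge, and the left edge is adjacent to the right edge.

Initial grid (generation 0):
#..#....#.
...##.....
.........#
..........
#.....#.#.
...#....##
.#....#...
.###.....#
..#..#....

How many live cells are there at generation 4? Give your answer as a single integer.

Simulating step by step:
Generation 0 (given above): 20 live cells
Generation 1: 21 live cells
..##......
...##....#
..........
.........#
.......##.
#.......##
.#.#....##
##.#......
#...#....#
Generation 2: 20 live cells
#.#......#
..###.....
..........
........#.
#......#..
#.........
##......#.
.#.##...#.
#...#....#
Generation 3: 21 live cells
#.#.#....#
.###......
...#......
..........
.........#
#.........
###.......
.####...#.
..#.#...#.
Generation 4: 19 live cells
#..##....#
##..#.....
...#......
..........
..........
#........#
#........#
#...#....#
#...##..#.
Population at generation 4: 19

Answer: 19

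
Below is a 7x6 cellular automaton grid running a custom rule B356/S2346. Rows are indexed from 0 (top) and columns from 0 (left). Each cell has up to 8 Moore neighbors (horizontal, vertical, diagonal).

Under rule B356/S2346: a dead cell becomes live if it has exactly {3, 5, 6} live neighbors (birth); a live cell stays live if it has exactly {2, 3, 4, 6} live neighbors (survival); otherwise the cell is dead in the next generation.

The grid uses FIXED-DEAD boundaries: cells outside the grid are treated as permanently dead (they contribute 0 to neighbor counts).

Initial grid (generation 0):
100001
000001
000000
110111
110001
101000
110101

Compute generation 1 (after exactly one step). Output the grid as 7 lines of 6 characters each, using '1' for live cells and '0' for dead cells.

Answer: 000000
000000
000001
111011
100101
111010
111000

Derivation:
Simulating step by step:
Generation 0 (given above): 17 live cells
Generation 1: 16 live cells
(generation 1 grid is the final answer)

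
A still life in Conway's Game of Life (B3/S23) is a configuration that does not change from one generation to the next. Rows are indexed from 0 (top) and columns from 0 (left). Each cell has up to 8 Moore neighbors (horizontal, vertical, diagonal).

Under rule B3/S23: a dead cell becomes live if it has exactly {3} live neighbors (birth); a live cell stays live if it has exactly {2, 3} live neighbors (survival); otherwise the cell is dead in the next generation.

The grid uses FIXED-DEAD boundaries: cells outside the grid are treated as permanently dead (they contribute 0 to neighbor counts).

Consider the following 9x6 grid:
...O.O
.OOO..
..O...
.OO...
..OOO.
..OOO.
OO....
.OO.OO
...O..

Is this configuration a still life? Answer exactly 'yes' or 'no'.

Compute generation 1 and compare to generation 0 (given above):
Generation 1:
...OO.
.O.OO.
......
.O....
....O.
....O.
O....O
OOOOO.
..OOO.
Cell (0,4) differs: gen0=0 vs gen1=1 -> NOT a still life.

Answer: no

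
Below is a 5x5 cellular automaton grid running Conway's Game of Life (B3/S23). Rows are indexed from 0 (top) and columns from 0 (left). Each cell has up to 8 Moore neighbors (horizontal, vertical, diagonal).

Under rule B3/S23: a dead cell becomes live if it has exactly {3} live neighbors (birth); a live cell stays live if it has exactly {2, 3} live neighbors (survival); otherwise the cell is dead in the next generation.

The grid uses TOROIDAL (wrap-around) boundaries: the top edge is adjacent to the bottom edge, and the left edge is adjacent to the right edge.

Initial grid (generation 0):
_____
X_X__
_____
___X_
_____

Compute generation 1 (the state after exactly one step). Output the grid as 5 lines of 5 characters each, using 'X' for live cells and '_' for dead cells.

Simulating step by step:
Generation 0 (given above): 3 live cells
Generation 1: 0 live cells
(generation 1 grid is the final answer)

Answer: _____
_____
_____
_____
_____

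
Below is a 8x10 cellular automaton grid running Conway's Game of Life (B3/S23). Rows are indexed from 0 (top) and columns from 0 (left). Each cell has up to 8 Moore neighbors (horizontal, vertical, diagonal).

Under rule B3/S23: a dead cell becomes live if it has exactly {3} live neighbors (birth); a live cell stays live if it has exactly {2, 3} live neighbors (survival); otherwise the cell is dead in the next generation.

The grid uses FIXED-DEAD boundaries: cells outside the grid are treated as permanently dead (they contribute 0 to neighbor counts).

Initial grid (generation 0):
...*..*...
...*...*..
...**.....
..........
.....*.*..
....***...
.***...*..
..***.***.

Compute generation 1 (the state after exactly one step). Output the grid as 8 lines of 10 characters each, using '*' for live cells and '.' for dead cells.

Answer: ..........
..**......
...**.....
....*.....
....**....
..****.*..
.*......*.
.*..*.***.

Derivation:
Simulating step by step:
Generation 0 (given above): 21 live cells
Generation 1: 19 live cells
(generation 1 grid is the final answer)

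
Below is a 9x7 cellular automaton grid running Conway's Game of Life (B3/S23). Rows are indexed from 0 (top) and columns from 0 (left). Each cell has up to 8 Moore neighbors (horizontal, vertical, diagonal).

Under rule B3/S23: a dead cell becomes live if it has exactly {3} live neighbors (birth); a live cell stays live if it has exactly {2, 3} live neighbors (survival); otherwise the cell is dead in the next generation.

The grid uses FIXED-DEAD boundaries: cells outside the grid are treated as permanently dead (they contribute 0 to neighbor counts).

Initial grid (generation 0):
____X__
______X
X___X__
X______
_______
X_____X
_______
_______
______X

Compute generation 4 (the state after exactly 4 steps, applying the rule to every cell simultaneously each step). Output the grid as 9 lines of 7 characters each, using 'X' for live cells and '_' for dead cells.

Simulating step by step:
Generation 0 (given above): 8 live cells
Generation 1: 1 live cells
_______
_____X_
_______
_______
_______
_______
_______
_______
_______
Generation 2: 0 live cells
_______
_______
_______
_______
_______
_______
_______
_______
_______
Generation 3: 0 live cells
_______
_______
_______
_______
_______
_______
_______
_______
_______
Generation 4: 0 live cells
(generation 4 grid is the final answer)

Answer: _______
_______
_______
_______
_______
_______
_______
_______
_______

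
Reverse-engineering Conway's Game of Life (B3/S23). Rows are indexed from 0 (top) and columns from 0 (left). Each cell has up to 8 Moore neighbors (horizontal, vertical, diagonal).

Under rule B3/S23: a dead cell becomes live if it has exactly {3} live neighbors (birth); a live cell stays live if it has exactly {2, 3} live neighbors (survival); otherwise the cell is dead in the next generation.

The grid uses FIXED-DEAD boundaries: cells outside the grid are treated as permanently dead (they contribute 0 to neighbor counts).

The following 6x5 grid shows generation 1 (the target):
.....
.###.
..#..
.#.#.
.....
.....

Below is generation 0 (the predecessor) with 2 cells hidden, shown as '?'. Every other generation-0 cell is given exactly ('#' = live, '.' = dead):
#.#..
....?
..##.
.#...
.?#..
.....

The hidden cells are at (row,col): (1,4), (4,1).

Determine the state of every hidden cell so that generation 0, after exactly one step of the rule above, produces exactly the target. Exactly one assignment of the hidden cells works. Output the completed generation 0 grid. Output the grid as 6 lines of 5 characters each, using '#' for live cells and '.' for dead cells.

Hidden generation-0 cells (in order): (1,4), (4,1).
A hidden cell only influences target cells in its own 3x3 neighborhood. Try each of the 2^2 = 4 assignments, step the completed generation 0 forward once under B3/S23, and compare with the target:
  (1,4)=. (4,1)=. -> step reproduces the target at every cell -> ACCEPT
  (1,4)=. (4,1)=# -> step gives (4,1)='#' but target has '.' -> reject
  (1,4)=# (4,1)=. -> step gives (1,3)='.' but target has '#' -> reject
  (1,4)=# (4,1)=# -> step gives (1,3)='.' but target has '#' -> reject
Unique solution: (1,4)=dead, (4,1)=dead.
Check: live-neighbor counts of every cell in the completed generation 0:
02010
13331
12211
12431
12110
01110
Applying B3/S23 to generation 0 with these counts gives:
.....
.###.
..#..
.#.#.
.....
.....
which matches the target exactly.

Answer: #.#..
.....
..##.
.#...
..#..
.....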